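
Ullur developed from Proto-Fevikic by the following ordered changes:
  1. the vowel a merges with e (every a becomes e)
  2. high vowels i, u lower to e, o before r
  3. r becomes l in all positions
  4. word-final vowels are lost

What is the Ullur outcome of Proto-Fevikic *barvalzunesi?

Ullur: start from *barvalzunesi.
  rule 1 (vowel merger): barvalzunesi → bervelzunesi
  rule 2: no change — bervelzunesi
  rule 3 (unconditioned shift): bervelzunesi → belvelzunesi
  rule 4 (apocope): belvelzunesi → belvelzunes
  ⇒ Ullur belvelzunes

belvelzunes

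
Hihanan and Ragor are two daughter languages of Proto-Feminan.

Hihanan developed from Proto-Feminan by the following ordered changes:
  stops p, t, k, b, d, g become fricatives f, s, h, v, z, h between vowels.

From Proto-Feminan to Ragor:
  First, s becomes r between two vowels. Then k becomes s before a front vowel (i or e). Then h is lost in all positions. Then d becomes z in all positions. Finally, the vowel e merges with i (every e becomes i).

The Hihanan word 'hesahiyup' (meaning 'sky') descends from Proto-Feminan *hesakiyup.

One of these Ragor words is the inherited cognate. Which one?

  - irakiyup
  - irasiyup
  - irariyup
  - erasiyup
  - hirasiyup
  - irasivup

irasiyup

Ragor: *hesakiyup
  hesakiyup → herakiyup   [rhotacism]
  herakiyup → herasiyup   [palatalisation]
  herasiyup → erasiyup   [h-loss]
  erasiyup (rule 4 does not apply)
  erasiyup → irasiyup   [vowel merger]
  giving Ragor irasiyup.
Only 'irasiyup' matches the regular Ragor development of *hesakiyup.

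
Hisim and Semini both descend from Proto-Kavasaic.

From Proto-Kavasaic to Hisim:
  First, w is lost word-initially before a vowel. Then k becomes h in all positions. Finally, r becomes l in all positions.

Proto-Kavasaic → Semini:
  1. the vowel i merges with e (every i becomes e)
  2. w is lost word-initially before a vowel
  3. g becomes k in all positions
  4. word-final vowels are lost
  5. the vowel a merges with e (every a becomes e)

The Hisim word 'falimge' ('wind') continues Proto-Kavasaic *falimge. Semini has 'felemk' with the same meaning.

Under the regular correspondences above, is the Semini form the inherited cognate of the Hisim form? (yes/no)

yes

Derive the expected Semini reflex of *falimge:
Semini: start from *falimge.
  rule 1 (vowel merger): falimge → falemge
  rule 2: no change — falemge
  rule 3 (unconditioned shift): falemge → falemke
  rule 4 (apocope): falemke → falemk
  rule 5 (vowel merger): falemk → felemk
  ⇒ Semini felemk
Semini 'felemk' matches the regular reflex exactly, so the pair is cognate.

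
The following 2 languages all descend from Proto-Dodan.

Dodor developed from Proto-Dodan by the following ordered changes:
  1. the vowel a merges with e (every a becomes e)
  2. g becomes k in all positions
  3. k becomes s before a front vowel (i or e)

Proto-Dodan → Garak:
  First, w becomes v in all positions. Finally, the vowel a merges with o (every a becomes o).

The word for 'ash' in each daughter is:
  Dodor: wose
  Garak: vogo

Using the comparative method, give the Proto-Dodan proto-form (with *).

*woga

Position 4: Dodor has e, Garak has o. Taking the neighbouring segments as reconstructed: Dodor e could go back to *a or *e; Garak o could go back to *a or *o — the one source consistent with every daughter is *a.
Position 1: Dodor has w, Garak has v. Dodor preserves w here (none of its changes turn any other segment into w), so the proto-segment is *w.
Verify the candidate proto-form against each daughter:
Dodor: start from *woga.
  rule 1 (vowel merger): woga → woge
  rule 2 (unconditioned shift): woge → woke
  rule 3 (palatalisation): woke → wose
  ⇒ Dodor wose
Garak: *woga > voga > vogo  (by unconditioned shift, vowel merger)
Only *woga yields all of Dodor wose, Garak vogo.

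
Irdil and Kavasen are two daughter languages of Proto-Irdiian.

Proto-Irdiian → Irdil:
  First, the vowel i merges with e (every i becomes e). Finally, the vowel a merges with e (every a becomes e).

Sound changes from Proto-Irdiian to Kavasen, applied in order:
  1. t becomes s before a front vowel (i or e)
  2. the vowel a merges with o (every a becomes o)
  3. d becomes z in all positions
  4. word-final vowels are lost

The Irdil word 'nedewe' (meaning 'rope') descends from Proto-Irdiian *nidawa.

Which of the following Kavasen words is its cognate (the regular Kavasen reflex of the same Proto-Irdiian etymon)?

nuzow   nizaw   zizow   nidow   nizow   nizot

nizow

Kavasen: *nidawa > nidowo > nizowo > nizow  (by vowel merger, unconditioned shift, apocope)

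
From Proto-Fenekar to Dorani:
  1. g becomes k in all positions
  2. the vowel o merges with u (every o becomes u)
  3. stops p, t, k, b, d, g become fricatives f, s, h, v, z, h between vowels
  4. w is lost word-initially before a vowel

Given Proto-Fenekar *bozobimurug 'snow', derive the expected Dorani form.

Dorani: *bozobimurug > bozobimuruk > buzubimuruk > buzuvimuruk  (by unconditioned shift, vowel merger, intervocalic lenition)

buzuvimuruk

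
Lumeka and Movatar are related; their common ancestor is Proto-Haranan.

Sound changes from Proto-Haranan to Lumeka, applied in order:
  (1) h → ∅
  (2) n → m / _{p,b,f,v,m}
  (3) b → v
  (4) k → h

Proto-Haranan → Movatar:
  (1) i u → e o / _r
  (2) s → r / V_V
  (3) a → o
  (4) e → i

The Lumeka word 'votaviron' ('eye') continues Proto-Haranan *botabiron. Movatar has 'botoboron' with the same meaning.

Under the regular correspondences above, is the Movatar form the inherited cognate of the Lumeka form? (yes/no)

Derive the expected Movatar reflex of *botabiron:
Movatar: *botabiron
  botabiron → botaberon   [pre-rhotic lowering]
  botaberon (rule 2 does not apply)
  botaberon → botoberon   [vowel merger]
  botoberon → botobiron   [vowel merger]
  giving Movatar botobiron.
The regular Movatar reflex would be 'botobiron', but the attested form is 'botoboron'. The correspondence is irregular, so they are not cognates (the Movatar form has a different source).

no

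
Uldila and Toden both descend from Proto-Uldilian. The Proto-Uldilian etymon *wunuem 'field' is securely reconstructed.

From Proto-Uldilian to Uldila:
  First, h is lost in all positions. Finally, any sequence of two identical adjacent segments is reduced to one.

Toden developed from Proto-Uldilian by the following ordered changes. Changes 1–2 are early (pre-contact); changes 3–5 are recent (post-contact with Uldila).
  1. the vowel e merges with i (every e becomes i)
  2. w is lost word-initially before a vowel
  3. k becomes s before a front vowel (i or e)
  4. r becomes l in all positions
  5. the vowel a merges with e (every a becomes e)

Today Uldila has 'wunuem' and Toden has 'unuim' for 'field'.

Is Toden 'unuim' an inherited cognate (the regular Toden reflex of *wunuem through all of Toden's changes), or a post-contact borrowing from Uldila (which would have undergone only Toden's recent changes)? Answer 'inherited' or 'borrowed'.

inherited

If inherited, *wunuem would pass through all of Toden's changes:
Toden: *wunuem > wunuim > unuim  (by vowel merger, glide loss)
If borrowed from Uldila 'wunuem' after the early changes, it would undergo only the recent ones:
  rule 3 (palatalisation): no change (wunuem)
  rule 4 (unconditioned shift): no change (wunuem)
  rule 5 (vowel merger): no change (wunuem)
  ⇒ as a loan: wunuem
Toden 'unuim' matches the inherited outcome exactly, so it is an inherited cognate, not a loan.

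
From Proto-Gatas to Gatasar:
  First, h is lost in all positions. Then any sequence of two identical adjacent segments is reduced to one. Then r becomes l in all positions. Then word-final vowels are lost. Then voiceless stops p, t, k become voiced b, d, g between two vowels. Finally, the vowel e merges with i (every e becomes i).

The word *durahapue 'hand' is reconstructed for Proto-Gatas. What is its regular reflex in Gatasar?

Gatasar: start from *durahapue.
  rule 1 (h-loss): durahapue → duraapue
  rule 2 (degemination): duraapue → durapue
  rule 3 (unconditioned shift): durapue → dulapue
  rule 4 (apocope): dulapue → dulapu
  rule 5 (intervocalic voicing): dulapu → dulabu
  rule 6: no change — dulabu
  ⇒ Gatasar dulabu

dulabu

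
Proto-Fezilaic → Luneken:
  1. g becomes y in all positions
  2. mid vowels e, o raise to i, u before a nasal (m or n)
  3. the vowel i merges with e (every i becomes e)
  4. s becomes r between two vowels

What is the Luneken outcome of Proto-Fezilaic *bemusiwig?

bemurewey

Luneken: start from *bemusiwig.
  rule 1 (unconditioned shift): bemusiwig → bemusiwiy
  rule 2 (pre-nasal raising): bemusiwiy → bimusiwiy
  rule 3 (vowel merger): bimusiwiy → bemusewey
  rule 4 (rhotacism): bemusewey → bemurewey
  ⇒ Luneken bemurewey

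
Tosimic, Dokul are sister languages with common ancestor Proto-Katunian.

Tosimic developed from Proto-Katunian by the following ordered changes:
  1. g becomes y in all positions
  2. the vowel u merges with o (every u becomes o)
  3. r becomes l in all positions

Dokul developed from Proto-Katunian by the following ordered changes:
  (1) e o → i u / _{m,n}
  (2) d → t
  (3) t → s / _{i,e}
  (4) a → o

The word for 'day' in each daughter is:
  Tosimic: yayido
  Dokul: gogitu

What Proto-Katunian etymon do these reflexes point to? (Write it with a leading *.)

*gagidu

Position 1: Tosimic has y, Dokul has g. Dokul preserves g here (none of its changes turn any other segment into g), so the proto-segment is *g.
Position 5: Tosimic has d, Dokul has t. Tosimic preserves d here (none of its changes turn any other segment into d), so the proto-segment is *d.
Position 3: Tosimic has y, Dokul has g. Dokul preserves g here (none of its changes turn any other segment into g), so the proto-segment is *g.
Continuing position by position gives *gagidu; check it forward:
Tosimic: *gagidu
  gagidu → yayidu   [unconditioned shift]
  yayidu → yayido   [vowel merger]
  yayido (rule 3 does not apply)
  giving Tosimic yayido.
Dokul: *gagidu > gagitu > gogitu  (by unconditioned shift, vowel merger)
*gagidu is the unique common source.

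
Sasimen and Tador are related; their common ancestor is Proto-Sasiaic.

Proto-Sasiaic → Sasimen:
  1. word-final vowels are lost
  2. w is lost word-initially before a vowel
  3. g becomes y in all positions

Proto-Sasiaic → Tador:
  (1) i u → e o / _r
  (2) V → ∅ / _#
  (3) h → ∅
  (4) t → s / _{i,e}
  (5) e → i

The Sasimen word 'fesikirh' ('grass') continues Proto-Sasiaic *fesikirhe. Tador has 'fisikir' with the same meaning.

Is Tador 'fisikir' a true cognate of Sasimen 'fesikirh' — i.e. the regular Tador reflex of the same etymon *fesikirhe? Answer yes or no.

Derive the expected Tador reflex of *fesikirhe:
Tador: *fesikirhe
  fesikirhe → fesikerhe   [pre-rhotic lowering]
  fesikerhe → fesikerh   [apocope]
  fesikerh → fesiker   [h-loss]
  fesiker (rule 4 does not apply)
  fesiker → fisikir   [vowel merger]
  giving Tador fisikir.
Tador 'fisikir' matches the regular reflex exactly, so the pair is cognate.

yes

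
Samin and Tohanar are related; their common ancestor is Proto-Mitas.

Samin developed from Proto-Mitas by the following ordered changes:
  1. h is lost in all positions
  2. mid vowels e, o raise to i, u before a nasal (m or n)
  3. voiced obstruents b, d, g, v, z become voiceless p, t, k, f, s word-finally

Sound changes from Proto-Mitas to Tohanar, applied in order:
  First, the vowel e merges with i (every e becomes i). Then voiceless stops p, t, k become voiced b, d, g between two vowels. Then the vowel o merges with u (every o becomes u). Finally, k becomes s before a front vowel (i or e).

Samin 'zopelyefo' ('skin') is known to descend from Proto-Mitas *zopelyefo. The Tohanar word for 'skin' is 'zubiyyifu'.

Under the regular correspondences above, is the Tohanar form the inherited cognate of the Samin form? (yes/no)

Derive the expected Tohanar reflex of *zopelyefo:
Tohanar: *zopelyefo
  zopelyefo → zopilyifo   [vowel merger]
  zopilyifo → zobilyifo   [intervocalic voicing]
  zobilyifo → zubilyifu   [vowel merger]
  zubilyifu (rule 4 does not apply)
  giving Tohanar zubilyifu.
The regular Tohanar reflex would be 'zubilyifu', but the attested form is 'zubiyyifu'. The correspondence is irregular, so they are not cognates (the Tohanar form has a different source).

no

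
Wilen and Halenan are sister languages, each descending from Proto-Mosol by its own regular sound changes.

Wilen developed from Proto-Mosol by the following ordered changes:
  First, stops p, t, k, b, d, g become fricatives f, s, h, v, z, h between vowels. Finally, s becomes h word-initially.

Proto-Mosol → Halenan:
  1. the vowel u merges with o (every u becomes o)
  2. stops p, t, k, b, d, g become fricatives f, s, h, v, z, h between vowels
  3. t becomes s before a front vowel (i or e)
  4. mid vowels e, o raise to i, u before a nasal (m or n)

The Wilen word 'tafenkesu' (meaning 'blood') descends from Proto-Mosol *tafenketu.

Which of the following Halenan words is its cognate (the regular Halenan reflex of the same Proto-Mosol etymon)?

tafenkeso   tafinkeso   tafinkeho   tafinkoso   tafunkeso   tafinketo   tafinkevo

Halenan: start from *tafenketu.
  rule 1 (vowel merger): tafenketu → tafenketo
  rule 2 (intervocalic lenition): tafenketo → tafenkeso
  rule 3: no change — tafenkeso
  rule 4 (pre-nasal raising): tafenkeso → tafinkeso
  ⇒ Halenan tafinkeso
Only 'tafinkeso' matches the regular Halenan development of *tafenketu.

tafinkeso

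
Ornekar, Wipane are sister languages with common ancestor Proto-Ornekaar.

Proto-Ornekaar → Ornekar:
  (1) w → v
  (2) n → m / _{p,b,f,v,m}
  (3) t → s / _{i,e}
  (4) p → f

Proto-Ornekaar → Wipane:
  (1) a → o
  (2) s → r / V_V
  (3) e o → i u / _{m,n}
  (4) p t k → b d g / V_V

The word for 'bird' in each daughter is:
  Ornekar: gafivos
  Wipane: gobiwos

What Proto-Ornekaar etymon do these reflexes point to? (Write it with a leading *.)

*gapiwos

Position 2: Ornekar has a, Wipane has o. Ornekar preserves a here (none of its changes turn any other segment into a), so the proto-segment is *a.
Position 3: Ornekar has f, Wipane has b. Taking the neighbouring segments as reconstructed: Ornekar f could go back to *p or *f; Wipane b could go back to *p or *b — the one source consistent with every daughter is *p.
Verify the candidate proto-form against each daughter:
Ornekar: *gapiwos
  gapiwos → gapivos   [unconditioned shift]
  gapivos (rule 2 does not apply)
  gapivos (rule 3 does not apply)
  gapivos → gafivos   [unconditioned shift]
  giving Ornekar gafivos.
Wipane: *gapiwos > gopiwos > gobiwos  (by vowel merger, intervocalic voicing)
*gapiwos is the unique common source.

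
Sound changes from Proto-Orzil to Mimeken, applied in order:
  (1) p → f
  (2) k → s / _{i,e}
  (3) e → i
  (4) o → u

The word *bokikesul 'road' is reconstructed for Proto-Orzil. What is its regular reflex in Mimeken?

busisisul

Mimeken: start from *bokikesul.
  rule 1: no change — bokikesul
  rule 2 (palatalisation): bokikesul → bosisesul
  rule 3 (vowel merger): bosisesul → bosisisul
  rule 4 (vowel merger): bosisisul → busisisul
  ⇒ Mimeken busisisul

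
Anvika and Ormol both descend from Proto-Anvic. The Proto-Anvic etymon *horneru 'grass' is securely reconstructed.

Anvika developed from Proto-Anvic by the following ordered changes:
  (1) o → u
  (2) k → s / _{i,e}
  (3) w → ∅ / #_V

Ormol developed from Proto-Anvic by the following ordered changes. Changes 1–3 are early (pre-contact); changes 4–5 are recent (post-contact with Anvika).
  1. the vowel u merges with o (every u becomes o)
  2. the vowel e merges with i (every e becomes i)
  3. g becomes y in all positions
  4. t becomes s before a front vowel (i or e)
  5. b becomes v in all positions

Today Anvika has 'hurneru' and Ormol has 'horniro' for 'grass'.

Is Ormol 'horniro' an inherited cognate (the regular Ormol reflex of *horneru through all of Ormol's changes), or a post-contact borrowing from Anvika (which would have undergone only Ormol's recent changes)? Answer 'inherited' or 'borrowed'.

inherited

If inherited, *horneru would pass through all of Ormol's changes:
Ormol: start from *horneru.
  rule 1 (vowel merger): horneru → hornero
  rule 2 (vowel merger): hornero → horniro
  rule 3: no change — horniro
  rule 4: no change — horniro
  rule 5: no change — horniro
  ⇒ Ormol horniro
If borrowed from Anvika 'hurneru' after the early changes, it would undergo only the recent ones:
  rule 4 (palatalisation): no change (hurneru)
  rule 5 (unconditioned shift): no change (hurneru)
  ⇒ as a loan: hurneru
Ormol 'horniro' matches the inherited outcome exactly, so it is an inherited cognate, not a loan.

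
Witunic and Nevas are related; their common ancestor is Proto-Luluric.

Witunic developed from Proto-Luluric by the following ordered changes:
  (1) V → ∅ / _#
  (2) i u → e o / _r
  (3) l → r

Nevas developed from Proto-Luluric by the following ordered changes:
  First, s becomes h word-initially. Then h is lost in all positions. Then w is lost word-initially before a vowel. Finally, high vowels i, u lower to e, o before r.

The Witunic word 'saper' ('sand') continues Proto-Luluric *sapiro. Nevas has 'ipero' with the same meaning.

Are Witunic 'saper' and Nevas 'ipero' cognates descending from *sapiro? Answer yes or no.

Derive the expected Nevas reflex of *sapiro:
Nevas: *sapiro > hapiro > apiro > apero  (by debuccalisation, h-loss, pre-rhotic lowering)
The regular Nevas reflex would be 'apero', but the attested form is 'ipero'. The correspondence is irregular, so they are not cognates (the Nevas form has a different source).

no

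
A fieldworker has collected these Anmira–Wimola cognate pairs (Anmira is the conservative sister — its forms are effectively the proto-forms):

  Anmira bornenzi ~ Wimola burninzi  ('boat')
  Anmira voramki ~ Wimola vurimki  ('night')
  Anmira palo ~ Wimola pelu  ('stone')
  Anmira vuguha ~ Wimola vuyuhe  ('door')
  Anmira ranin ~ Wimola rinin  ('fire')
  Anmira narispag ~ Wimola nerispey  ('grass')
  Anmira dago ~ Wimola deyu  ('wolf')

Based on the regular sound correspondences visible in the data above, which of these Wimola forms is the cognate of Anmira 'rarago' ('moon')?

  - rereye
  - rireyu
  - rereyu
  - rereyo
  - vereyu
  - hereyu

narispag ~ nerispey — Anmira a corresponds to Wimola e after a consonant, before r.
palo ~ pelu, narispag ~ nerispey — Anmira a corresponds to Wimola e after a consonant, before a consonant other than r, m, n, p, b, f, v.
dago ~ deyu — Anmira g corresponds to Wimola y between vowels (before a back vowel).
palo ~ pelu, dago ~ deyu — Anmira o corresponds to Wimola u word-finally.
Applying these to Anmira 'rarago':
  rarago → rerago   (a→e after a consonant, before r)
  rerago → rerego   (a→e after a consonant, before a consonant other than r, m, n, p, b, f, v)
  rerego → rereyo   (g→y between vowels (before a back vowel))
  rereyo → rereyu   (o→u word-finally)
So the Wimola cognate is 'rereyu'.

rereyu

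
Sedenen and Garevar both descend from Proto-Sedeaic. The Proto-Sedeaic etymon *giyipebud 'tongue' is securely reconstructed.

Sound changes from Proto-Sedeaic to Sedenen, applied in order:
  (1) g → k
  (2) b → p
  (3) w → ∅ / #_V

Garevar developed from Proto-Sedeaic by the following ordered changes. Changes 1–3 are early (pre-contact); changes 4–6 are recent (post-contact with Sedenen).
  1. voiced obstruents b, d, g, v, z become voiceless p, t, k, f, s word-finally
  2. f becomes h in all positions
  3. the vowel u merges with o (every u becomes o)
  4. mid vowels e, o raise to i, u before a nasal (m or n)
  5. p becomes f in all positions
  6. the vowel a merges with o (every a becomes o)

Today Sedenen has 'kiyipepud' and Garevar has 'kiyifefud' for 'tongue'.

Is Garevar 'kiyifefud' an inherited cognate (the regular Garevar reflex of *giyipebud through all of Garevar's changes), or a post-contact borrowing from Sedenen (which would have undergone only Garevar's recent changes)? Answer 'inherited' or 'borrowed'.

If inherited, *giyipebud would pass through all of Garevar's changes:
Garevar: *giyipebud
  giyipebud → giyipebut   [final devoicing]
  giyipebut (rule 2 does not apply)
  giyipebut → giyipebot   [vowel merger]
  giyipebot (rule 4 does not apply)
  giyipebot → giyifebot   [unconditioned shift]
  giyifebot (rule 6 does not apply)
  giving Garevar giyifebot.
If borrowed from Sedenen 'kiyipepud' after the early changes, it would undergo only the recent ones:
  rule 4 (pre-nasal raising): no change (kiyipepud)
  rule 5 (unconditioned shift): kiyipepud → kiyifefud
  rule 6 (vowel merger): no change (kiyifefud)
  ⇒ as a loan: kiyifefud
Garevar 'kiyifefud' matches the loan outcome 'kiyifefud', not the inherited 'giyifebot' — it skipped the early Garevar changes, so it was borrowed from Sedenen.

borrowed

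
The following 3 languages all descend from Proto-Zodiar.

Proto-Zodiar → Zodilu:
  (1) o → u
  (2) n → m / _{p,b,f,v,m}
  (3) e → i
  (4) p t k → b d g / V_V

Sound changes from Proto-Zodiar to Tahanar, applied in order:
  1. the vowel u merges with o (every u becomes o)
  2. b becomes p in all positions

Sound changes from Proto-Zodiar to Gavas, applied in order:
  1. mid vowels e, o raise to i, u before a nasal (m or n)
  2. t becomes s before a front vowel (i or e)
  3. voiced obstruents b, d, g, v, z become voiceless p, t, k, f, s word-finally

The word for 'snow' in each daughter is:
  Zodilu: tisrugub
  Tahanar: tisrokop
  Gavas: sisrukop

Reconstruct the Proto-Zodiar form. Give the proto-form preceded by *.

*tisrukob

Position 8: Zodilu has b, Tahanar has p, Gavas has p. Taking the neighbouring segments as reconstructed: Zodilu b can only go back to *b; Tahanar p could go back to *p or *b; Gavas p could go back to *p or *b — the one source consistent with every daughter is *b.
Position 5: Zodilu has u, Tahanar has o, Gavas has u. Taking the neighbouring segments as reconstructed: Zodilu u could go back to *o or *u; Tahanar o could go back to *o or *u; Gavas u can only go back to *u — the one source consistent with every daughter is *u.
Position 1: Zodilu has t, Tahanar has t, Gavas has s. Zodilu preserves t here (none of its changes turn any other segment into t), so the proto-segment is *t.
Verify the candidate proto-form against each daughter:
Zodilu: start from *tisrukob.
  rule 1 (vowel merger): tisrukob → tisrukub
  rule 2: no change — tisrukub
  rule 3: no change — tisrukub
  rule 4 (intervocalic voicing): tisrukub → tisrugub
  ⇒ Zodilu tisrugub
Tahanar: *tisrukob > tisrokob > tisrokop  (by vowel merger, unconditioned shift)
Gavas: *tisrukob
  tisrukob (rule 1 does not apply)
  tisrukob → sisrukob   [palatalisation]
  sisrukob → sisrukop   [final devoicing]
  giving Gavas sisrukop.
Only *tisrukob yields all of Zodilu tisrugub, Tahanar tisrokop, Gavas sisrukop.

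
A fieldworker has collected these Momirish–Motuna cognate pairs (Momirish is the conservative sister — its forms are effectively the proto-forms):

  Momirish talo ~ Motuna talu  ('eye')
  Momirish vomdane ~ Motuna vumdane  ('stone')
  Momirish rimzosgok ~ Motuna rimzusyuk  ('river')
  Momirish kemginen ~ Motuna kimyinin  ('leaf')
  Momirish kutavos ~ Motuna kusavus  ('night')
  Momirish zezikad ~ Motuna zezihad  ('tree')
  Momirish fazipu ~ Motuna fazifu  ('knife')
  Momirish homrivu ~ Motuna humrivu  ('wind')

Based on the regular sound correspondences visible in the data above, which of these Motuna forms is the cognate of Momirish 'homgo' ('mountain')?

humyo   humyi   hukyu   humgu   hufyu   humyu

humyu

vomdane ~ vumdane, homrivu ~ humrivu — Momirish o corresponds to Motuna u after a consonant, before a nasal.
rimzosgok ~ rimzusyuk — Momirish g corresponds to Motuna y after a consonant, before a back vowel.
talo ~ talu — Momirish o corresponds to Motuna u word-finally.
Applying these to Momirish 'homgo':
  homgo → humgo   (o→u after a consonant, before a nasal)
  humgo → humyo   (g→y after a consonant, before a back vowel)
  humyo → humyu   (o→u word-finally)
So the Motuna cognate is 'humyu'.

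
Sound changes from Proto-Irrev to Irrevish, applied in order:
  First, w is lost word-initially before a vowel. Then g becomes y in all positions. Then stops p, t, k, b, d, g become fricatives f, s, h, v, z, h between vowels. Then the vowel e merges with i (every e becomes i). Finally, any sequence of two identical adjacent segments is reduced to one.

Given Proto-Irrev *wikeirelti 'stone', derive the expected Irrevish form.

ihirilti

Irrevish: *wikeirelti
  wikeirelti → ikeirelti   [glide loss]
  ikeirelti (rule 2 does not apply)
  ikeirelti → iheirelti   [intervocalic lenition]
  iheirelti → ihiirilti   [vowel merger]
  ihiirilti → ihirilti   [degemination]
  giving Irrevish ihirilti.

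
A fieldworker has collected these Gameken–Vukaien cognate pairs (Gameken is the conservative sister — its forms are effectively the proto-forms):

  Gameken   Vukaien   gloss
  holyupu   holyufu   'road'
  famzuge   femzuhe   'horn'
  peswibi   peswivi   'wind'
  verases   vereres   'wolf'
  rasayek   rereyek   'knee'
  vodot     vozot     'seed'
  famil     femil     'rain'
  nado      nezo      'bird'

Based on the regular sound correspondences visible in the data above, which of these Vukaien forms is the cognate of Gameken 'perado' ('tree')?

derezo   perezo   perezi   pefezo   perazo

perezo

verases ~ vereres, rasayek ~ rereyek — Gameken a corresponds to Vukaien e after a consonant, before a consonant other than r, m, n, p, b, f, v.
vodot ~ vozot, nado ~ nezo — Gameken d corresponds to Vukaien z between vowels (before a back vowel).
Applying these to Gameken 'perado':
  perado → peredo   (a→e after a consonant, before a consonant other than r, m, n, p, b, f, v)
  peredo → perezo   (d→z between vowels (before a back vowel))
So the Vukaien cognate is 'perezo'.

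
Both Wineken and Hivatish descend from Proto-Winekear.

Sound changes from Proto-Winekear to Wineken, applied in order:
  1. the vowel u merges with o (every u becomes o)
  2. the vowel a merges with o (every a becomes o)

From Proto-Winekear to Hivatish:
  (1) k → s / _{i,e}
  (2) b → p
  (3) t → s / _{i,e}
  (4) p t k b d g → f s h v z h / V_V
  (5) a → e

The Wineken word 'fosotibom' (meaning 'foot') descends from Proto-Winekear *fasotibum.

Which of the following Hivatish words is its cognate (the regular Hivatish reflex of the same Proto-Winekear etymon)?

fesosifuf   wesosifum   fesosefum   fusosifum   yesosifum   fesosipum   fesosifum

fesosifum

Hivatish: *fasotibum > fasotipum > fasosipum > fasosifum > fesosifum  (by unconditioned shift, palatalisation, intervocalic lenition, vowel merger)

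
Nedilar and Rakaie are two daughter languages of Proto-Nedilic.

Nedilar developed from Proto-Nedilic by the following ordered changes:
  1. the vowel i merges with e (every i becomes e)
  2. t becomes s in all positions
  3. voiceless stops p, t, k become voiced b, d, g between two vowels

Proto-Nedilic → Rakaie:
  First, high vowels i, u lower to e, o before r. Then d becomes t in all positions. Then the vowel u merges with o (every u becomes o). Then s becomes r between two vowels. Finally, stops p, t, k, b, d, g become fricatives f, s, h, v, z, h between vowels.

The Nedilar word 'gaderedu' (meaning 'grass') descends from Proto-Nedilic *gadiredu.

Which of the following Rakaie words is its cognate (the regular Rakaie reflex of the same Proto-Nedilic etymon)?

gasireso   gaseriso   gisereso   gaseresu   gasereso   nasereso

Rakaie: *gadiredu > gaderedu > gateretu > gatereto > gasereso  (by pre-rhotic lowering, unconditioned shift, vowel merger, intervocalic lenition)
The other candidates each miss or misapply at least one Rakaie change.

gasereso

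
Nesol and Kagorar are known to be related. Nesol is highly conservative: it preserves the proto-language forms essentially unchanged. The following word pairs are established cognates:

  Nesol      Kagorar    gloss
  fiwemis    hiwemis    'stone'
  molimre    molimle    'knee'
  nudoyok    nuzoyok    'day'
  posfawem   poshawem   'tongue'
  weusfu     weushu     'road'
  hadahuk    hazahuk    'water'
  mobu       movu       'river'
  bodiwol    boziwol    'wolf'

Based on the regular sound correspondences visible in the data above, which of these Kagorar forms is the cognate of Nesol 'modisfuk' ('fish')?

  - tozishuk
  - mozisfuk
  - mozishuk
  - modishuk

mozishuk

bodiwol ~ boziwol — Nesol d corresponds to Kagorar z between vowels (before a front vowel).
weusfu ~ weushu — Nesol f corresponds to Kagorar h after a consonant, before a back vowel.
Applying these to Nesol 'modisfuk':
  modisfuk → mozisfuk   (d→z between vowels (before a front vowel))
  mozisfuk → mozishuk   (f→h after a consonant, before a back vowel)
So the Kagorar cognate is 'mozishuk'.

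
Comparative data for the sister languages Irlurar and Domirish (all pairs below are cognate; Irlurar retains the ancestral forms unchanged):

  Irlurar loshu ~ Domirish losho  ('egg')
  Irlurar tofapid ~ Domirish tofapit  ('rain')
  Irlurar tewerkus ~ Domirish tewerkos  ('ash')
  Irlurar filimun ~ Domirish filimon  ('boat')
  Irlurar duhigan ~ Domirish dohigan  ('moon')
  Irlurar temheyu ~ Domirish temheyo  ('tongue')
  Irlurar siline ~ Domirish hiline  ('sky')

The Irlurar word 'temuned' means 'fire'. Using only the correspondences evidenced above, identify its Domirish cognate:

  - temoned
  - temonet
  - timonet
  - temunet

filimun ~ filimon — Irlurar u corresponds to Domirish o after a consonant, before a nasal.
tofapid ~ tofapit — Irlurar d corresponds to Domirish t word-finally.
Applying these to Irlurar 'temuned':
  temuned → temoned   (u→o after a consonant, before a nasal)
  temoned → temonet   (d→t word-finally)
So the Domirish cognate is 'temonet'.

temonet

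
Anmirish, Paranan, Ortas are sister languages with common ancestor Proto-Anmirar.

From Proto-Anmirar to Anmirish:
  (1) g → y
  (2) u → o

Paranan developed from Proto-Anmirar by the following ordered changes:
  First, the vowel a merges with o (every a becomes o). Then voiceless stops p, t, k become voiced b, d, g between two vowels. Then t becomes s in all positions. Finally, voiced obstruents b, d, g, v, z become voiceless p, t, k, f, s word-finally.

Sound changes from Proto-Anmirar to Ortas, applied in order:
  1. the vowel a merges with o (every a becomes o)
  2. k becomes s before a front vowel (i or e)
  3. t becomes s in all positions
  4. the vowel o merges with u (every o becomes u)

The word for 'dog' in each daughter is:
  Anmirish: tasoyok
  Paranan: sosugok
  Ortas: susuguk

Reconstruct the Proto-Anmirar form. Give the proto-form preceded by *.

*tasugok

Position 5: Anmirish has y, Paranan has g, Ortas has g. Ortas preserves g here (none of its changes turn any other segment into g), so the proto-segment is *g.
Position 2: Anmirish has a, Paranan has o, Ortas has u. Anmirish preserves a here (none of its changes turn any other segment into a), so the proto-segment is *a.
Position 6: Anmirish has o, Paranan has o, Ortas has u. Taking the neighbouring segments as reconstructed: Anmirish o could go back to *o or *u; Paranan o could go back to *a or *o; Ortas u could go back to *a or *o or *u — the one source consistent with every daughter is *o.
Continuing position by position gives *tasugok; check it forward:
Anmirish: *tasugok
  tasugok → tasuyok   [unconditioned shift]
  tasuyok → tasoyok   [vowel merger]
  giving Anmirish tasoyok.
Paranan: *tasugok
  tasugok → tosugok   [vowel merger]
  tosugok (rule 2 does not apply)
  tosugok → sosugok   [unconditioned shift]
  sosugok (rule 4 does not apply)
  giving Paranan sosugok.
Ortas: *tasugok
  tasugok → tosugok   [vowel merger]
  tosugok (rule 2 does not apply)
  tosugok → sosugok   [unconditioned shift]
  sosugok → susuguk   [vowel merger]
  giving Ortas susuguk.
Only *tasugok yields all of Anmirish tasoyok, Paranan sosugok, Ortas susuguk.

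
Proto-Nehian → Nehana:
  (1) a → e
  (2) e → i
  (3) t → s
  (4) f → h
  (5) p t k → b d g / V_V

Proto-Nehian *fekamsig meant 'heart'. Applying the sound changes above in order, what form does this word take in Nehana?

higimsig

Nehana: *fekamsig
  fekamsig → fekemsig   [vowel merger]
  fekemsig → fikimsig   [vowel merger]
  fikimsig (rule 3 does not apply)
  fikimsig → hikimsig   [unconditioned shift]
  hikimsig → higimsig   [intervocalic voicing]
  giving Nehana higimsig.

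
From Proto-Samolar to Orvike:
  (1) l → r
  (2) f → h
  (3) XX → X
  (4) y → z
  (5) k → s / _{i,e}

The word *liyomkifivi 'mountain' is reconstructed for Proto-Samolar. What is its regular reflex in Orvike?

Orvike: start from *liyomkifivi.
  rule 1 (unconditioned shift): liyomkifivi → riyomkifivi
  rule 2 (unconditioned shift): riyomkifivi → riyomkihivi
  rule 3: no change — riyomkihivi
  rule 4 (unconditioned shift): riyomkihivi → rizomkihivi
  rule 5 (palatalisation): rizomkihivi → rizomsihivi
  ⇒ Orvike rizomsihivi

rizomsihivi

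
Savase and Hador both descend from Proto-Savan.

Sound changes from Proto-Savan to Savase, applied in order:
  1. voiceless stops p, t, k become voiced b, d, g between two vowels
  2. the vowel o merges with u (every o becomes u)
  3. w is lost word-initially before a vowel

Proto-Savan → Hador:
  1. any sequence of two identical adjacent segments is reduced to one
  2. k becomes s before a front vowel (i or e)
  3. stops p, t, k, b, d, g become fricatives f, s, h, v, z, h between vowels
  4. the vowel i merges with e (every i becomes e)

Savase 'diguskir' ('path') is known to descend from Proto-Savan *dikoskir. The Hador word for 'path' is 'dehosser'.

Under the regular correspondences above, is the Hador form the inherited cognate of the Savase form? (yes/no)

yes

Derive the expected Hador reflex of *dikoskir:
Hador: start from *dikoskir.
  rule 1: no change — dikoskir
  rule 2 (palatalisation): dikoskir → dikossir
  rule 3 (intervocalic lenition): dikossir → dihossir
  rule 4 (vowel merger): dihossir → dehosser
  ⇒ Hador dehosser
Hador 'dehosser' matches the regular reflex exactly, so the pair is cognate.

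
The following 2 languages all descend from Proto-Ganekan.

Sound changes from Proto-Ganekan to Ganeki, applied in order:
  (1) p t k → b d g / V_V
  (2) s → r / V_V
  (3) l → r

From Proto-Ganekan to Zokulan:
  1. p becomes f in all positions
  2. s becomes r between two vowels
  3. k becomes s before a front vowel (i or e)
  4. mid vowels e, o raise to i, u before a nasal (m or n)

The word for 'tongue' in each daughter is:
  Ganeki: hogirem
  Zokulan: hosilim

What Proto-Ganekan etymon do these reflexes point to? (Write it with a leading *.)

Position 3: Ganeki has g, Zokulan has s. Taking the neighbouring segments as reconstructed: Ganeki g could go back to *k or *g; Zokulan s can only go back to *k — the one source consistent with every daughter is *k.
Position 6: Ganeki has e, Zokulan has i. Ganeki preserves e here (none of its changes turn any other segment into e), so the proto-segment is *e.
Continuing position by position gives *hokilem; check it forward:
Ganeki: *hokilem
  hokilem → hogilem   [intervocalic voicing]
  hogilem (rule 2 does not apply)
  hogilem → hogirem   [unconditioned shift]
  giving Ganeki hogirem.
Zokulan: start from *hokilem.
  rule 1: no change — hokilem
  rule 2: no change — hokilem
  rule 3 (palatalisation): hokilem → hosilem
  rule 4 (pre-nasal raising): hosilem → hosilim
  ⇒ Zokulan hosilim
No other proto-form is consistent with every reflex, so the reconstruction is *hokilem.

*hokilem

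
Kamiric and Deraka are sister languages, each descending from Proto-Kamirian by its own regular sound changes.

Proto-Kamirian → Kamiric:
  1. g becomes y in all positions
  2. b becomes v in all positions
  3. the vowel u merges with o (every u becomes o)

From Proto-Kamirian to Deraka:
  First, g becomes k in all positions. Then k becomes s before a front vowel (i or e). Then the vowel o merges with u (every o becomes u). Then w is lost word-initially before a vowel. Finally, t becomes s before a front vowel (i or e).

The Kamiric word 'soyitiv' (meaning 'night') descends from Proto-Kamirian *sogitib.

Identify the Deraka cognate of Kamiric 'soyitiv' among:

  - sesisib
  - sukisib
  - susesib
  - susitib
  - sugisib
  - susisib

susisib

Deraka: start from *sogitib.
  rule 1 (unconditioned shift): sogitib → sokitib
  rule 2 (palatalisation): sokitib → sositib
  rule 3 (vowel merger): sositib → susitib
  rule 4: no change — susitib
  rule 5 (palatalisation): susitib → susisib
  ⇒ Deraka susisib
Among the options, 'susisib' alone shows every Deraka change applied in order.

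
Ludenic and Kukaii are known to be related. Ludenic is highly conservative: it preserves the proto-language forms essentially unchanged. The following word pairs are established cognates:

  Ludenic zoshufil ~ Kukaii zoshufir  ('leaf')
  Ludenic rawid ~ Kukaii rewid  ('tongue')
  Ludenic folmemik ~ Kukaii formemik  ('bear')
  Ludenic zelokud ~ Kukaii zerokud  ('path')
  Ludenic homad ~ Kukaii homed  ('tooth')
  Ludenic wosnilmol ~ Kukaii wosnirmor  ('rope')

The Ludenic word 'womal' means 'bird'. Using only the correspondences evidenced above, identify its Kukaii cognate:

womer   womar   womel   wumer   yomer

womer

rawid ~ rewid, homad ~ homed — Ludenic a corresponds to Kukaii e after a consonant, before a consonant other than r, m, n, p, b, f, v.
zoshufil ~ zoshufir, wosnilmol ~ wosnirmor — Ludenic l corresponds to Kukaii r word-finally.
Applying these to Ludenic 'womal':
  womal → womel   (a→e after a consonant, before a consonant other than r, m, n, p, b, f, v)
  womel → womer   (l→r word-finally)
So the Kukaii cognate is 'womer'.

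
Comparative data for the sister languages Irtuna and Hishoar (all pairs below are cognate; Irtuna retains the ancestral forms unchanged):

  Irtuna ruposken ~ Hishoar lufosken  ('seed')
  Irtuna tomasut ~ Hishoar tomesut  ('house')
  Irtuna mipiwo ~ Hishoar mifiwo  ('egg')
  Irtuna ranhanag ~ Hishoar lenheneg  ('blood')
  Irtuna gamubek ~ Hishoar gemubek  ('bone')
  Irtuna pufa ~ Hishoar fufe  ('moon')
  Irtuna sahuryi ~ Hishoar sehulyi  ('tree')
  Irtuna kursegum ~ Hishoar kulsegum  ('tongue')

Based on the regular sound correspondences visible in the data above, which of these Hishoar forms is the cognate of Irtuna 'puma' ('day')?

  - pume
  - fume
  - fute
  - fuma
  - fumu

fume

pufa ~ fufe — Irtuna p corresponds to Hishoar f word-initially before a back vowel.
pufa ~ fufe — Irtuna a corresponds to Hishoar e word-finally.
Applying these to Irtuna 'puma':
  puma → fuma   (p→f word-initially before a back vowel)
  fuma → fume   (a→e word-finally)
So the Hishoar cognate is 'fume'.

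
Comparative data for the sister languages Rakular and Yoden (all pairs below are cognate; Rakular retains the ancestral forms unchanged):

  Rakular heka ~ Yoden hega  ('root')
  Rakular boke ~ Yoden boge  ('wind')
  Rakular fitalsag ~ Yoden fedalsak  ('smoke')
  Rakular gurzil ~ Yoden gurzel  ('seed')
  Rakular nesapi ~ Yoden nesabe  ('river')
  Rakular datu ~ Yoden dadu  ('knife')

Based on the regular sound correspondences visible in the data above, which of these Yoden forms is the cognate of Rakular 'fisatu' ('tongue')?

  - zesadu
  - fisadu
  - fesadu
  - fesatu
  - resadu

fesadu

fitalsag ~ fedalsak, gurzil ~ gurzel — Rakular i corresponds to Yoden e after a consonant, before a consonant other than r, m, n, p, b, f, v.
datu ~ dadu — Rakular t corresponds to Yoden d between vowels (before a back vowel).
Applying these to Rakular 'fisatu':
  fisatu → fesatu   (i→e after a consonant, before a consonant other than r, m, n, p, b, f, v)
  fesatu → fesadu   (t→d between vowels (before a back vowel))
So the Yoden cognate is 'fesadu'.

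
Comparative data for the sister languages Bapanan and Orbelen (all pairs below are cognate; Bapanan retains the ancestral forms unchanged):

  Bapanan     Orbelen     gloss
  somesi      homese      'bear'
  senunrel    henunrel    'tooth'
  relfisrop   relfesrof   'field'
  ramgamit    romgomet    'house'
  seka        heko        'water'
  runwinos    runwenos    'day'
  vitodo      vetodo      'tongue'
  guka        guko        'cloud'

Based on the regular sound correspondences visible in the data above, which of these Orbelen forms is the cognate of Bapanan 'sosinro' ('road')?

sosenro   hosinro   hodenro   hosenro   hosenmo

somesi ~ homese — Bapanan s corresponds to Orbelen h word-initially before a back vowel.
runwinos ~ runwenos — Bapanan i corresponds to Orbelen e after a consonant, before a nasal.
Applying these to Bapanan 'sosinro':
  sosinro → hosinro   (s→h word-initially before a back vowel)
  hosinro → hosenro   (i→e after a consonant, before a nasal)
So the Orbelen cognate is 'hosenro'.

hosenro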